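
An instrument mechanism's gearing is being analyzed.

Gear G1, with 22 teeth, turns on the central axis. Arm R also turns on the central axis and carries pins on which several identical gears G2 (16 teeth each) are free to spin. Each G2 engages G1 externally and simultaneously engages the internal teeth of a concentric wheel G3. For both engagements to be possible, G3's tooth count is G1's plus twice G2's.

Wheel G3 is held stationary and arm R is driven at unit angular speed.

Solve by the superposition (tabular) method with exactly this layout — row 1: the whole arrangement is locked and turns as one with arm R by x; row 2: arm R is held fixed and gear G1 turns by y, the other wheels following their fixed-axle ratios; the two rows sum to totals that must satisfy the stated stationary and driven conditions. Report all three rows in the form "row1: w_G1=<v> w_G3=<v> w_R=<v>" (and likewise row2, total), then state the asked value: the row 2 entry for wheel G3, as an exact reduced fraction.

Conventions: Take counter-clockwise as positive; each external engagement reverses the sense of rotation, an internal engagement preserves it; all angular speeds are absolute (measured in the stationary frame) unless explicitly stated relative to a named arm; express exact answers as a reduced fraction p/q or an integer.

class = planetary set [G3 = 22+2·16 = 54; Willis about the carrier]
row 1 — lock + rotate with arm: ω_sun = ω_ring = ω_arm = x
row 2 (arm held, sun turns y): ω_ring = −(22/54)·y, ω_arm = 0
boundary: total ω_ring = x − (22/54)·y = 0 and total ω_arm = x = 1  ⇒  y = 27/11, x = 1
row 2 ring = −(22/54)·27/11 = -1
totals (row 1 + row 2): sun 1 + 27/11 = 38/11, ring 1 + (-1) = 0, arm 1 + 0 = 1
asked cell (row2, ring) = -1

row1: w_G1=1 w_G3=1 w_R=1
row2: w_G1=27/11 w_G3=-1 w_R=0
total: w_G1=38/11 w_G3=0 w_R=1
asked value: -1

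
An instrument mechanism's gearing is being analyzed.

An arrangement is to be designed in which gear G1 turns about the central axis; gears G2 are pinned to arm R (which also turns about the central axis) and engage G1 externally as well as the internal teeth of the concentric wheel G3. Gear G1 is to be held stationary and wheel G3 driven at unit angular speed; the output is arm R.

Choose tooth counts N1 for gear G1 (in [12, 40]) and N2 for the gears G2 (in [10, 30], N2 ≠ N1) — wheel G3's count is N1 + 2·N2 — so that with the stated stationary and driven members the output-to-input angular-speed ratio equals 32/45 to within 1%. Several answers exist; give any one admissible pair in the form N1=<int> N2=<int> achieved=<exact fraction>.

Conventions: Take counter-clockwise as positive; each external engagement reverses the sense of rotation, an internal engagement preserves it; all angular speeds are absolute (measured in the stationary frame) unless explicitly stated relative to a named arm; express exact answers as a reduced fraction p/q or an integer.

planetary set to be sized for 32/45 (Willis relation)
Willis with ω_sun = 0: ω_arm/ω_ring = N3/(N1+N3); set equal to 32/45  ⇒  N3/N1 = (32/45)/(1 − 32/45) = 32/13
N3 = N1 + 2·N2  ⇒  N2/N1 = (N3/N1 − 1)/2 = (32/13 − 1)/2 = 19/26
smallest multiple with N1 ≥ 12 and N2 ≥ 10: k = 1  ⇒  N1 = 1·26 = 26, N2 = 1·19 = 19 (N1 ≤ 40, N2 ≤ 30, N2 ≠ N1 ✓), N3 = 26 + 2·19 = 64
check: N3/(N1+N3) with N1 = 26, N3 = 64 gives 32/45; |achieved − target| = 0 ≤ 8/1125 ✓

N1=26 N2=19 achieved=32/45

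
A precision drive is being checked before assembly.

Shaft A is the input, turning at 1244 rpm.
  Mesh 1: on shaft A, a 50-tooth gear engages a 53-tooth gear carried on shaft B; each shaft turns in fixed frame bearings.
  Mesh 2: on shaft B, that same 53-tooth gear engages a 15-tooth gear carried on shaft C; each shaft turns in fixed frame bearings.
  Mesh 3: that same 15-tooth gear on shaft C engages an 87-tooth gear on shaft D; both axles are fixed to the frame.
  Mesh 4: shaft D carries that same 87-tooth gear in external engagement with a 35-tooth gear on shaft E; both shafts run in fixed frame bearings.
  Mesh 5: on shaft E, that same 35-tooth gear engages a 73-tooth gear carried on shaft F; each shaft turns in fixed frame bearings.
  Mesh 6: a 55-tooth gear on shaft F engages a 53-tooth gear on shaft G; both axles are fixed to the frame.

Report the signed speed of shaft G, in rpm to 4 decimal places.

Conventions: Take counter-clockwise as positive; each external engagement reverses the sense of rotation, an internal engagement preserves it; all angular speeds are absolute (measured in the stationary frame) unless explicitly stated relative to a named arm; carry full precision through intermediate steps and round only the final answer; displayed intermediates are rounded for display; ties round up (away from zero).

+884.2078 rpm

recognized (7 fixed axles, 6 meshes): fixed-axis compound train
mesh 1 [50T→53T]: ω = 1244.0000×50/53 = 1173.5849 rpm, sense flips to −
mesh 2 [53T→15T]: ω = 1173.5849×53/15 = 4146.6667 rpm, sense flips to +
mesh 3 [15T→87T]: ω = 4146.6667×15/87 = 714.9425 rpm, sense flips to −
mesh 4 [87T→35T]: ω = 714.9425×87/35 = 1777.1429 rpm, sense flips to +
mesh 5 [35T→73T]: ω = 1777.1429×35/73 = 852.0548 rpm, sense flips to −
mesh 6 [55T→53T]: ω = 852.0548×55/53 = 884.2078 rpm, sense flips to +
signed output speed = +884.2078 rpm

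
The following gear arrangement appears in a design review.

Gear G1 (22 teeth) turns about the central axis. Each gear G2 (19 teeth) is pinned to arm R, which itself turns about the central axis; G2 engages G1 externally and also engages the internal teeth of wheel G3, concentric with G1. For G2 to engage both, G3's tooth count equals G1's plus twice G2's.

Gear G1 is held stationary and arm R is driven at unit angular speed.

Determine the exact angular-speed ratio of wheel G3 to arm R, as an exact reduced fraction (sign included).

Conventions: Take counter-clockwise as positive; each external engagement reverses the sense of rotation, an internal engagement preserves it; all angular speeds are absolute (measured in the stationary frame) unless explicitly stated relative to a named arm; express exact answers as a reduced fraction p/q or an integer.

topology: planetary set — G1 22T / G2 19T / G3 60T, arm = carrier (Willis)
ring teeth: 22 + 2·19 = 60
22(ω_sun−ω_arm) = −60(ω_ring−ω_arm),  ω_sun = 0, ω_arm = 1
ω_ring = 1 − (22/60)(0−1) = 41/30
ω_out/ω_in = 41/30

41/30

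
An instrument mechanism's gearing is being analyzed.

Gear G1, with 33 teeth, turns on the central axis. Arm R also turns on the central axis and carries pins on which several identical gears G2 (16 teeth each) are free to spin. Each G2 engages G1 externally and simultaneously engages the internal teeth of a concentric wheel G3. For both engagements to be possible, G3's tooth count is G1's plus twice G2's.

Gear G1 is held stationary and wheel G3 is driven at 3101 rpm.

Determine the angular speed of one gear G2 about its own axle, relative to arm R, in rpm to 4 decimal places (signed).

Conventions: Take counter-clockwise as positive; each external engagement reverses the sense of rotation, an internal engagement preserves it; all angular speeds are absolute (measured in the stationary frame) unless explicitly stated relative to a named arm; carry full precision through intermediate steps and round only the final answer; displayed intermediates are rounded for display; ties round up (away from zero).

+4242.1205 rpm

recognized (axles ride arm R): planetary set, 33/16/65 teeth
normalise by the input: solve with ω_ring = 1, then scale by 3101 rpm
ring teeth: 33 + 2·16 = 65
33(ω_sun−ω_arm) = −65(ω_ring−ω_arm),  ω_sun = 0, ω_ring = 1
33(0−ω_arm) = −65(1−ω_arm)  ⇒  98·ω_arm = 65  ⇒  ω_arm = 65/98
sun–planet mesh: 33·(0−65/98) = −16·(ω_p−ω_arm)  ⇒  ω_p−ω_arm = 2145/1568
scale: ω_p−ω_arm = 2145/1568 × 3101 rpm = +4242.1205 rpm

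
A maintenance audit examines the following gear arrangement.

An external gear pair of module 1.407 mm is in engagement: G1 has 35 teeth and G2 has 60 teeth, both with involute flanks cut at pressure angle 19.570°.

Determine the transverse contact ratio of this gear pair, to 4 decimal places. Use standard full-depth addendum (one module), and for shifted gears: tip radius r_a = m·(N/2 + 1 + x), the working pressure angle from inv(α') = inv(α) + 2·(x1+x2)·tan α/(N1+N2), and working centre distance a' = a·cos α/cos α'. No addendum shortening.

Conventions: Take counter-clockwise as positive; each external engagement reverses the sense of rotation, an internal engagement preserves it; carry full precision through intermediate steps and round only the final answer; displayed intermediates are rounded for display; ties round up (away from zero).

1.7583

single-mesh involute tooth geometry (35T engaging 60T at module 1.407)
base radii: r_b1 = 23.200131, r_b2 = 39.771653
tip radii: r_a1 = 26.029500, r_a2 = 43.617000
no profile shift: α' = α, a' = a
action lengths: √(r_a1²−r_b1²) = 11.802067, √(r_a2²−r_b2²) = 17.906934
base pitch p_b = π·m·cos α = 4.164878
CR = (11.802067 + 17.906934 − 66.832500·sin 19.57000°)/4.164878 = 1.758251
contact ratio ≈ 1.7583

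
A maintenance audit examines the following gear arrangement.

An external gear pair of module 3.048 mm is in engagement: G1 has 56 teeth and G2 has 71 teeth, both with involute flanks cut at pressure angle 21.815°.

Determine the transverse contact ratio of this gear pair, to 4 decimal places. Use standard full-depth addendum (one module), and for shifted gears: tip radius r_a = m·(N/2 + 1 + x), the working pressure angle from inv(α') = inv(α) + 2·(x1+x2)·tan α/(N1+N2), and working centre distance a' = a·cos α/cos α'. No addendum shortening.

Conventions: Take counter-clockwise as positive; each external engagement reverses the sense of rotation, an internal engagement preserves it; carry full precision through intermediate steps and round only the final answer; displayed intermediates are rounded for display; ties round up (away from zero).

topology: single-mesh involute geometry — m = 3.048, 56T/71T pair
base radii: r_b1 = 79.232394, r_b2 = 100.455357
tip radii: r_a1 = 88.392000, r_a2 = 111.252000
no profile shift: α' = α, a' = a
action lengths: √(r_a1²−r_b1²) = 39.183841, √(r_a2²−r_b2²) = 47.809296
base pitch p_b = π·m·cos α = 8.889854
CR = (39.183841 + 47.809296 − 193.548000·sin 21.81500°)/8.889854 = 1.695032
contact ratio ≈ 1.6950

1.6950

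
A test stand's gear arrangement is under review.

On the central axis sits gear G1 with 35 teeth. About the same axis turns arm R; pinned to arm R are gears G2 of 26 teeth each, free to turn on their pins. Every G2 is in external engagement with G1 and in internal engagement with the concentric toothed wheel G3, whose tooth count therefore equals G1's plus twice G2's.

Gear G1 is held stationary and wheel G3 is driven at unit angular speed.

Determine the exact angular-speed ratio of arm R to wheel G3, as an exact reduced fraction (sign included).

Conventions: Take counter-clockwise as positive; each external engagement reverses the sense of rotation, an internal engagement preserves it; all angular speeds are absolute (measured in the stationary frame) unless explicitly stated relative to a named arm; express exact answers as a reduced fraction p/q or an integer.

topology: planetary set — G1 35T / G2 26T / G3 87T, arm = carrier (Willis)
ring teeth: 35 + 2·26 = 87
35(ω_sun−ω_arm) = −87(ω_ring−ω_arm),  ω_sun = 0, ω_ring = 1
35(0−ω_arm) = −87(1−ω_arm)  ⇒  122·ω_arm = 87  ⇒  ω_arm = 87/122
ω_out/ω_in = 87/122

87/122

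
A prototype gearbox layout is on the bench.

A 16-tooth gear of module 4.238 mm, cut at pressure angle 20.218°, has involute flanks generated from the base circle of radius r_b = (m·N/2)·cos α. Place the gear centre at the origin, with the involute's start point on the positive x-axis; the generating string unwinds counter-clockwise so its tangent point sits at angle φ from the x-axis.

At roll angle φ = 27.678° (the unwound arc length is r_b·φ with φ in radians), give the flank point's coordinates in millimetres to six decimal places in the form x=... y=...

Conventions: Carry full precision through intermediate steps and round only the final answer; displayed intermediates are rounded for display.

single-mesh involute tooth geometry (16T wheel at module 4.238)
pitch radius r_p = m·N/2 = 4.238·16/2 = 33.904000
base radius r_b = r_p·cos α = 33.904000·cos 20.218° = 31.814988
roll angle φ = 27.678° = 0.48307223 rad
x = r_b·(cos φ + φ·sin φ) = 35.313367
y = r_b·(sin φ − φ·cos φ) = 1.167826

x=35.313367 y=1.167826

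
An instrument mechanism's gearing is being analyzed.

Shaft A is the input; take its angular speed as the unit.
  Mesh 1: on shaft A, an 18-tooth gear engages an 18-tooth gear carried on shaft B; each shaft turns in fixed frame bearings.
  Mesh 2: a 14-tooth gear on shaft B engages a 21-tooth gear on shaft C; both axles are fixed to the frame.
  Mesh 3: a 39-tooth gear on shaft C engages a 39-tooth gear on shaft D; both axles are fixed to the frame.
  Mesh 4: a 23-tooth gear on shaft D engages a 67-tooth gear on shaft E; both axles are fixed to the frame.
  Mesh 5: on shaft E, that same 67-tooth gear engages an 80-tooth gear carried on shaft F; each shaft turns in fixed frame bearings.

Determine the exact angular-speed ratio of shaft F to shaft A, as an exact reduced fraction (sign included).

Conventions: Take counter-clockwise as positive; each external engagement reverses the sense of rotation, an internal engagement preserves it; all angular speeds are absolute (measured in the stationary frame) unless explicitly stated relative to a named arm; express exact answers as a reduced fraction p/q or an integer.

-23/120

class = fixed-axis compound train [5 meshes; 5 ratios multiply, 5 sense flips]
mesh 1 [18T→18T]: running ratio 1, sense −
mesh 2 [14T→21T]: running ratio 2/3, sense +
mesh 3 [39T→39T]: running ratio 2/3, sense −
mesh 4 [23T→67T]: running ratio 46/201, sense +
mesh 5 [67T→80T]: running ratio 23/120, sense −
ω_out/ω_in = -23/120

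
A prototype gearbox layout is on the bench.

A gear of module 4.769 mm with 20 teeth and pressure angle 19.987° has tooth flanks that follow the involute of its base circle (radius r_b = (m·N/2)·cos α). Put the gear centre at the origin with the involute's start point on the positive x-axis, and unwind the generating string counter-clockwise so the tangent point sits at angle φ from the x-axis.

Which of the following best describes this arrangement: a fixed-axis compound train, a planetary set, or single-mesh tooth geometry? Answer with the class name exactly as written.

single-mesh tooth geometry

recognized (one wheel, involute flank): single-mesh tooth geometry, m = 4.769, N = 20
classification: single-mesh tooth geometry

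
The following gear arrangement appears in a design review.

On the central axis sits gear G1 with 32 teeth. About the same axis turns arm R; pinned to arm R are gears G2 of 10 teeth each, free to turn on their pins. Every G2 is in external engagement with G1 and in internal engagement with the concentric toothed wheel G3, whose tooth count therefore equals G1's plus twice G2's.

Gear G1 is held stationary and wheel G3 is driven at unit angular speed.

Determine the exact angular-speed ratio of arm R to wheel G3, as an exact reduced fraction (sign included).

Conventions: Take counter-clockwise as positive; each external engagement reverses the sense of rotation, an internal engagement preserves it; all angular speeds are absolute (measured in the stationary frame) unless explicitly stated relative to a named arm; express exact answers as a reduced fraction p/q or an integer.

planetary set (32T centre, 10T on arm, 52T internal) — Willis relation
ring teeth: 32 + 2·10 = 52
32(ω_sun−ω_arm) = −52(ω_ring−ω_arm),  ω_sun = 0, ω_ring = 1
32(0−ω_arm) = −52(1−ω_arm)  ⇒  84·ω_arm = 52  ⇒  ω_arm = 13/21
ω_out/ω_in = 13/21

13/21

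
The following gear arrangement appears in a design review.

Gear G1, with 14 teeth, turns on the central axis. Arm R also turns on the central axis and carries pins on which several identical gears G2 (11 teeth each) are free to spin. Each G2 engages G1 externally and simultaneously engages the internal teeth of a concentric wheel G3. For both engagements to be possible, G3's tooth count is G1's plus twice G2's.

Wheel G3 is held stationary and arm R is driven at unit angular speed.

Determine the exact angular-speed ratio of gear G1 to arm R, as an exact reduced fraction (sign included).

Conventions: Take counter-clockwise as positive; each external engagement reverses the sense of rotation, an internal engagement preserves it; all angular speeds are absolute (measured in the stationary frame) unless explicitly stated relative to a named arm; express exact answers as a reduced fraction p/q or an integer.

class = planetary set [G3 = 14+2·11 = 36; Willis about the carrier]
ring teeth: 14 + 2·11 = 36
14(ω_sun−ω_arm) = −36(ω_ring−ω_arm),  ω_ring = 0, ω_arm = 1
ω_sun = 1 − (36/14)(0−1) = 25/7
ω_out/ω_in = 25/7

25/7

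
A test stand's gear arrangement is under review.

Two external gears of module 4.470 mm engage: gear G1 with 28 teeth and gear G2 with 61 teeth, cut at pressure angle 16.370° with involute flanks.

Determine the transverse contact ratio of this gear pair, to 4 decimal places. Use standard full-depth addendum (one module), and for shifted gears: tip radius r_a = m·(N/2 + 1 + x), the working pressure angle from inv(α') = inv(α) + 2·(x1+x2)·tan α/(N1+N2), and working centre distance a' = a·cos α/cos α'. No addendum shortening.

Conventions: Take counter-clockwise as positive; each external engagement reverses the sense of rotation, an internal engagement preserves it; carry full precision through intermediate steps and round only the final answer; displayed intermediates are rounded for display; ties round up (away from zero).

single-mesh involute tooth geometry (28T engaging 61T at module 4.470)
base radii: r_b1 = 60.043112, r_b2 = 130.808208
tip radii: r_a1 = 67.050000, r_a2 = 140.805000
no profile shift: α' = α, a' = a
action lengths: √(r_a1²−r_b1²) = 29.841703, √(r_a2²−r_b2²) = 52.108165
base pitch p_b = π·m·cos α = 13.473643
CR = (29.841703 + 52.108165 − 198.915000·sin 16.37000°)/13.473643 = 1.921369
contact ratio ≈ 1.9214

1.9214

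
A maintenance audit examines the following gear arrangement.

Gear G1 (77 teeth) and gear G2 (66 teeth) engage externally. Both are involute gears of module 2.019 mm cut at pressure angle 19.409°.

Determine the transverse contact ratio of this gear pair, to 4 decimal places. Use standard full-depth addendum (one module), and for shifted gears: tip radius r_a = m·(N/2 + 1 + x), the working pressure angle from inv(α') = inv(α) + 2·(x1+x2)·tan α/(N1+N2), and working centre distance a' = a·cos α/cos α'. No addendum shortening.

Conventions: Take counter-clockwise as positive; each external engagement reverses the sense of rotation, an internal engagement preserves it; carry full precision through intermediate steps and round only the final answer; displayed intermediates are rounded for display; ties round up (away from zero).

1.8462

topology: single-mesh involute geometry — m = 2.019, 77T/66T pair
base radii: r_b1 = 73.314055, r_b2 = 62.840619
tip radii: r_a1 = 79.750500, r_a2 = 68.646000
no profile shift: α' = α, a' = a
action lengths: √(r_a1²−r_b1²) = 31.387761, √(r_a2²−r_b2²) = 27.628426
base pitch p_b = π·m·cos α = 5.982413
CR = (31.387761 + 27.628426 − 144.358500·sin 19.40900°)/5.982413 = 1.846164
contact ratio ≈ 1.8462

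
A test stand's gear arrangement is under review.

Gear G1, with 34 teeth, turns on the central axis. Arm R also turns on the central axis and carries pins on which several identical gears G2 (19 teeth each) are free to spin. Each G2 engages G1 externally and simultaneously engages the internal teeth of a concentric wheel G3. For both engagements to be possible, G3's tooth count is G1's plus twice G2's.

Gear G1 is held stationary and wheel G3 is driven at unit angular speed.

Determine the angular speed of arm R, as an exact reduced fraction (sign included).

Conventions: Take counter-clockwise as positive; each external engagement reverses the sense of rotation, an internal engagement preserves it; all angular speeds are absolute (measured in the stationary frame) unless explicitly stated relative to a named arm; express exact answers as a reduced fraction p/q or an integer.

36/53

class = planetary set [G3 = 34+2·19 = 72; Willis about the carrier]
ring teeth: 34 + 2·19 = 72
34(ω_sun−ω_arm) = −72(ω_ring−ω_arm),  ω_sun = 0, ω_ring = 1
34(0−ω_arm) = −72(1−ω_arm)  ⇒  106·ω_arm = 72  ⇒  ω_arm = 36/53
exact speed ratio = 36/53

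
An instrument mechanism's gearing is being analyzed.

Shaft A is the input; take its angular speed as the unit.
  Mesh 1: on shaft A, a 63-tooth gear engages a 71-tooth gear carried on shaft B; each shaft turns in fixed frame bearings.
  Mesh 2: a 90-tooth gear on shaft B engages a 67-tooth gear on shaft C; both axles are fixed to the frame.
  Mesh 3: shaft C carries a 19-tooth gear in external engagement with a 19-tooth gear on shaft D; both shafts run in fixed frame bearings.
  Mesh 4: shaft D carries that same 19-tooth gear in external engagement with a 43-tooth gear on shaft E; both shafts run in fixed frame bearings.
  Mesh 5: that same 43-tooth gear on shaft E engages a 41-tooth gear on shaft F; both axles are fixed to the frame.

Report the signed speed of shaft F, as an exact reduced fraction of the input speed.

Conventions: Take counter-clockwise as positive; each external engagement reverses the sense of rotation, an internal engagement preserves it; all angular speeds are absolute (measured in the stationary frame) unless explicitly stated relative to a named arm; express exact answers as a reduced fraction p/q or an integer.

5-mesh fixed-axis compound train (all bearings frame-fixed)
mesh 1 [63T→71T]: |ω|/ω_in = 1×63/71 = 63/71, sense flips to −
mesh 2 [90T→67T]: |ω|/ω_in = (63/71)×90/67 = 5670/4757, sense flips to +
mesh 3 [19T→19T]: |ω|/ω_in = (5670/4757)×19/19 = 5670/4757, sense flips to −
mesh 4 [19T→43T]: |ω|/ω_in = (5670/4757)×19/43 = 107730/204551, sense flips to +
mesh 5 [43T→41T]: |ω|/ω_in = (107730/204551)×43/41 = 107730/195037, sense flips to −
signed output speed (× input speed) = -107730/195037

-107730/195037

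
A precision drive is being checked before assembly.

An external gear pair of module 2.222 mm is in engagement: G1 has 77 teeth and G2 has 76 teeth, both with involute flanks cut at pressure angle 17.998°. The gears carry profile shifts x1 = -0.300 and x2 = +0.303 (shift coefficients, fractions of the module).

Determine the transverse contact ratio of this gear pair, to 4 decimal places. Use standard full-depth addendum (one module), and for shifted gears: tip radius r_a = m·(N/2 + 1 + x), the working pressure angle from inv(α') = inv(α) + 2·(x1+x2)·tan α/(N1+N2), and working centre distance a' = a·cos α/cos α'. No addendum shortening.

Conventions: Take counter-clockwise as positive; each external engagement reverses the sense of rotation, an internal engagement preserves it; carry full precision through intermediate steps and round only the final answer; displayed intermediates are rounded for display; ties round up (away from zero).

1.9398

single-mesh involute tooth geometry (77T engaging 76T at module 2.222)
base radii: r_b1 = 81.360955, r_b2 = 80.304319
tip radii: r_a1 = 87.102400, r_a2 = 87.331266
inv(α') = inv(17.998°) + 2·(-0.300+0.303)·tan α/(77+76) = 0.01076949  ⇒  α' = 18.00491°
a' = a·cos α / cos α' = 169.9830·cos 17.998°/cos 18.00491° = 169.989665
action lengths: √(r_a1²−r_b1²) = 31.100212, √(r_a2²−r_b2²) = 34.321515
base pitch p_b = π·m·cos α = 6.639038
CR = (31.100212 + 34.321515 − 169.989665·sin 18.00491°)/6.639038 = 1.939764
contact ratio ≈ 1.9398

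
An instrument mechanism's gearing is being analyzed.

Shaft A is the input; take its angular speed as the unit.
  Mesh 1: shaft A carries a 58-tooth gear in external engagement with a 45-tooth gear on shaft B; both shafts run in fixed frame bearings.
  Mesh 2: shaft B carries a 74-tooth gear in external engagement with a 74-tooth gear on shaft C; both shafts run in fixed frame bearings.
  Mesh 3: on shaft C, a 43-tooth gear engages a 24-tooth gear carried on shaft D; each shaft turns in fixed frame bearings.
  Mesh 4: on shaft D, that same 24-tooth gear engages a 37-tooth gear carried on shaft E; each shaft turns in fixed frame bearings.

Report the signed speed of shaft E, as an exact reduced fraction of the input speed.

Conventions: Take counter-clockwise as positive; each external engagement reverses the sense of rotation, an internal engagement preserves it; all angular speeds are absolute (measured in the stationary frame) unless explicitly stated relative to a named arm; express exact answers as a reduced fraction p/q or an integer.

2494/1665

4-mesh fixed-axis compound train (all bearings frame-fixed)
mesh 1 [58T→45T]: |ω|/ω_in = 1×58/45 = 58/45, sense flips to −
mesh 2 [74T→74T]: |ω|/ω_in = (58/45)×74/74 = 58/45, sense flips to +
mesh 3 [43T→24T]: |ω|/ω_in = (58/45)×43/24 = 1247/540, sense flips to −
mesh 4 [24T→37T]: |ω|/ω_in = (1247/540)×24/37 = 2494/1665, sense flips to +
signed output speed (× input speed) = 2494/1665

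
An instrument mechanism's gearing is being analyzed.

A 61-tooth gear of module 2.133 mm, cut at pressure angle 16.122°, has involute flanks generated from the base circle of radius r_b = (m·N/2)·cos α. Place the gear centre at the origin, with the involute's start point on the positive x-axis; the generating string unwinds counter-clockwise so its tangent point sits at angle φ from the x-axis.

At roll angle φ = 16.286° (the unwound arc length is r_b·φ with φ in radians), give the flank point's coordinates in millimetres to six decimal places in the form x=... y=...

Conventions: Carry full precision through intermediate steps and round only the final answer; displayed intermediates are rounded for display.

x=64.971986 y=0.474578

class = single-mesh tooth geometry [base-circle involute, m = 2.133, 61T]
pitch radius r_p = m·N/2 = 2.133·61/2 = 65.056500
base radius r_b = r_p·cos α = 65.056500·cos 16.122° = 62.497997
roll angle φ = 16.286° = 0.28424432 rad
x = r_b·(cos φ + φ·sin φ) = 64.971986
y = r_b·(sin φ − φ·cos φ) = 0.474578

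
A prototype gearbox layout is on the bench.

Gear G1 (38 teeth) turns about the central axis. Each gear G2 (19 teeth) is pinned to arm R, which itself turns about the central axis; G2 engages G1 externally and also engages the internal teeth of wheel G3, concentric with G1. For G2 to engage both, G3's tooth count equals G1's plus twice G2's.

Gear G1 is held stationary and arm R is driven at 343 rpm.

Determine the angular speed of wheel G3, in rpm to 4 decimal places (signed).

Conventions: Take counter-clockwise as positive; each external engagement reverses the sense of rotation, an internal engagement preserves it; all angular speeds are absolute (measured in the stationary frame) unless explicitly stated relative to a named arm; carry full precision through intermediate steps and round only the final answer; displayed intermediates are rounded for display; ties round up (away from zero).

+514.5000 rpm

topology: planetary set — G1 38T / G2 19T / G3 76T, arm = carrier (Willis)
normalise by the input: solve with ω_arm = 1, then scale by 343 rpm
ring teeth: 38 + 2·19 = 76
38(ω_sun−ω_arm) = −76(ω_ring−ω_arm),  ω_sun = 0, ω_arm = 1
ω_ring = 1 − (38/76)(0−1) = 3/2
scale: ω_ring = 3/2 × 343 rpm = +514.5000 rpm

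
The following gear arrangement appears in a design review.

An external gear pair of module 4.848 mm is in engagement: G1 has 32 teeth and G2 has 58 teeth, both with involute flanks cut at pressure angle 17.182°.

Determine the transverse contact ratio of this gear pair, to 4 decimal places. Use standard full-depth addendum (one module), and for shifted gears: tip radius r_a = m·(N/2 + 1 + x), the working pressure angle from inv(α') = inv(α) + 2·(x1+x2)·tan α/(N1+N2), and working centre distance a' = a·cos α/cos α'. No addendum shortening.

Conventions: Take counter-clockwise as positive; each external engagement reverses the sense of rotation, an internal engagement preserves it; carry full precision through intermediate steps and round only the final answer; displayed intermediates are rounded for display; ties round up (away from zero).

class = single-mesh tooth geometry [involute pair 32T × 58T, m = 4.848]
base radii: r_b1 = 74.106234, r_b2 = 134.317550
tip radii: r_a1 = 82.416000, r_a2 = 145.440000
no profile shift: α' = α, a' = a
action lengths: √(r_a1²−r_b1²) = 36.064707, √(r_a2²−r_b2²) = 55.781623
base pitch p_b = π·m·cos α = 14.550725
CR = (36.064707 + 55.781623 − 218.160000·sin 17.18200°)/14.550725 = 1.883077
contact ratio ≈ 1.8831

1.8831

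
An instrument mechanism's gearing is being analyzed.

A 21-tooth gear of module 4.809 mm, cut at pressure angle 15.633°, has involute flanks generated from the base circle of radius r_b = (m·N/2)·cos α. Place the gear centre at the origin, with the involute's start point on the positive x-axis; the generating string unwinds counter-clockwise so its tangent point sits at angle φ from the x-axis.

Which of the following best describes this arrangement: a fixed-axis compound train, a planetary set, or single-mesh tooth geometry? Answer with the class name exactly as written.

single-mesh tooth geometry

topology: single-mesh involute geometry — m = 4.809, N = 21
classification: single-mesh tooth geometry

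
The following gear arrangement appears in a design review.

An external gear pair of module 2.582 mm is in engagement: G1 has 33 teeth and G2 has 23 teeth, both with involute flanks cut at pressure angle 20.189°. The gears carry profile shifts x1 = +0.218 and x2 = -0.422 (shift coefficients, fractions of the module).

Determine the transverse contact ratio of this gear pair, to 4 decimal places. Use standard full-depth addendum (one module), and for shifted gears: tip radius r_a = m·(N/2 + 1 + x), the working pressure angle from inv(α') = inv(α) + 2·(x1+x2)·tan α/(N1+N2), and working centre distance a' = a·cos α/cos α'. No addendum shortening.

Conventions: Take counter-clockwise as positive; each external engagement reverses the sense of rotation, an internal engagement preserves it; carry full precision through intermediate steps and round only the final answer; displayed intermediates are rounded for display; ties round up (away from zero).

topology: single-mesh involute geometry — m = 2.582, 33T/23T pair
base radii: r_b1 = 39.985442, r_b2 = 27.868641
tip radii: r_a1 = 45.747876, r_a2 = 31.185396
inv(α') = inv(20.189°) + 2·(+0.218-0.422)·tan α/(33+23) = 0.01266684  ⇒  α' = 18.97667°
a' = a·cos α / cos α' = 72.2960·cos 20.189°/cos 18.97667° = 71.753828
action lengths: √(r_a1²−r_b1²) = 22.226844, √(r_a2²−r_b2²) = 13.995276
base pitch p_b = π·m·cos α = 7.613210
CR = (22.226844 + 13.995276 − 71.753828·sin 18.97667°)/7.613210 = 1.692976
contact ratio ≈ 1.6930

1.6930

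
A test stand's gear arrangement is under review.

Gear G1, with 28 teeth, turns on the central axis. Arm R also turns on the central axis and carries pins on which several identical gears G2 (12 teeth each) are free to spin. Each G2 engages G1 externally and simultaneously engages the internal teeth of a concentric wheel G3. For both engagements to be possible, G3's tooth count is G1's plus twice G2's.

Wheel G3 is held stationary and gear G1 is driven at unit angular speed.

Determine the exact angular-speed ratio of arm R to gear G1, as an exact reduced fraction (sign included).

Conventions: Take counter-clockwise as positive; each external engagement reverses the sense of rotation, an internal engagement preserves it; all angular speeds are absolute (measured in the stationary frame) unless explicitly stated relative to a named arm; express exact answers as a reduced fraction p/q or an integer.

7/20

topology: planetary set — G1 28T / G2 12T / G3 52T, arm = carrier (Willis)
ring teeth: 28 + 2·12 = 52
28(ω_sun−ω_arm) = −52(ω_ring−ω_arm),  ω_ring = 0, ω_sun = 1
28(1−ω_arm) = −52(0−ω_arm)  ⇒  80·ω_arm = 28  ⇒  ω_arm = 7/20
ω_out/ω_in = 7/20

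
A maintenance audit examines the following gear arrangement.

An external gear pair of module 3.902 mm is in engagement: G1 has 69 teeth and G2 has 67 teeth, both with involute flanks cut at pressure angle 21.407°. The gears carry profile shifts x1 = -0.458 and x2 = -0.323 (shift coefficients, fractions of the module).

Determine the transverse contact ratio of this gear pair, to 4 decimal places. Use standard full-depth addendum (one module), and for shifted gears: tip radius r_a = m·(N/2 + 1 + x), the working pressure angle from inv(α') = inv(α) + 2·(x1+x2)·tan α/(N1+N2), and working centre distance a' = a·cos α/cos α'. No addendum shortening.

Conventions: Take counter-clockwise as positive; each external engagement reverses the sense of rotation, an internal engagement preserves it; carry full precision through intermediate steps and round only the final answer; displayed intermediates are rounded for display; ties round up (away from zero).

1.8774

recognized (one external pair, fixed centres): single-mesh tooth geometry, m = 3.902, N1 = 69, N2 = 67
base radii: r_b1 = 125.331801, r_b2 = 121.698995
tip radii: r_a1 = 136.733884, r_a2 = 133.358654
inv(α') = inv(21.407°) + 2·(-0.458-0.323)·tan α/(69+67) = 0.01391137  ⇒  α' = 19.56011°
a' = a·cos α / cos α' = 265.3360·cos 21.407°/cos 19.56011° = 262.159840
action lengths: √(r_a1²−r_b1²) = 54.663468, √(r_a2²−r_b2²) = 54.533340
base pitch p_b = π·m·cos α = 11.412796
CR = (54.663468 + 54.533340 − 262.159840·sin 19.56011°)/11.412796 = 1.877440
contact ratio ≈ 1.8774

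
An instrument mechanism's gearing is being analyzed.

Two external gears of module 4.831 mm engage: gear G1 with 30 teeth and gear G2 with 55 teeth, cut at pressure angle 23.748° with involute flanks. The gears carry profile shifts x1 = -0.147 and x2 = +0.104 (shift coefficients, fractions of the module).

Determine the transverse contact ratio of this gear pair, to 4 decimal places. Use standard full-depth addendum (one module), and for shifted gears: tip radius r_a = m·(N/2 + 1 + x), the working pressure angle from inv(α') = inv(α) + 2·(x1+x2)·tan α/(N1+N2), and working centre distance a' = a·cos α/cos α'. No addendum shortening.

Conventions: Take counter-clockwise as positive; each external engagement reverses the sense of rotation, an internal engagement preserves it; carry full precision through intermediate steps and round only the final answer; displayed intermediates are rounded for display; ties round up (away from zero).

recognized (one external pair, fixed centres): single-mesh tooth geometry, m = 4.831, N1 = 30, N2 = 55
base radii: r_b1 = 66.329065, r_b2 = 121.603286
tip radii: r_a1 = 76.585843, r_a2 = 138.185924
inv(α') = inv(23.748°) + 2·(-0.147+0.104)·tan α/(30+55) = 0.02504293  ⇒  α' = 23.61541°
a' = a·cos α / cos α' = 205.3175·cos 23.748°/cos 23.61541° = 205.109220
action lengths: √(r_a1²−r_b1²) = 38.286375, √(r_a2²−r_b2²) = 65.635284
base pitch p_b = π·m·cos α = 13.891927
CR = (38.286375 + 65.635284 − 205.109220·sin 23.61541°)/13.891927 = 1.566077
contact ratio ≈ 1.5661

1.5661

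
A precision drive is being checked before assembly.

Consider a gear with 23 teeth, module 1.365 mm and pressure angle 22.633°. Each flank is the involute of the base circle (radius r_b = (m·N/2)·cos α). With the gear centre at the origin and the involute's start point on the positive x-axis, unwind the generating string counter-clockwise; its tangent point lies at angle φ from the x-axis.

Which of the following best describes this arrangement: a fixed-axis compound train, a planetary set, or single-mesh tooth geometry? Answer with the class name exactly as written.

single-mesh tooth geometry

topology: single-mesh involute geometry — m = 1.365, N = 23
classification: single-mesh tooth geometry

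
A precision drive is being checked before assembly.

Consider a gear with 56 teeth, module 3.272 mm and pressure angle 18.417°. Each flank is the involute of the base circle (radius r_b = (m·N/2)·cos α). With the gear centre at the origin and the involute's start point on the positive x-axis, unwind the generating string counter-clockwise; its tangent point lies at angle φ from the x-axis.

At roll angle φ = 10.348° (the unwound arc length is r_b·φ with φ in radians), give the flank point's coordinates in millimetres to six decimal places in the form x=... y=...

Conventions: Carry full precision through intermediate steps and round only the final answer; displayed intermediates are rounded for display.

single-mesh involute tooth geometry (56T wheel at module 3.272)
pitch radius r_p = m·N/2 = 3.272·56/2 = 91.616000
base radius r_b = r_p·cos α = 91.616000·cos 18.417° = 86.923641
roll angle φ = 10.348° = 0.18060667 rad
x = r_b·(cos φ + φ·sin φ) = 88.329772
y = r_b·(sin φ − φ·cos φ) = 0.170138

x=88.329772 y=0.170138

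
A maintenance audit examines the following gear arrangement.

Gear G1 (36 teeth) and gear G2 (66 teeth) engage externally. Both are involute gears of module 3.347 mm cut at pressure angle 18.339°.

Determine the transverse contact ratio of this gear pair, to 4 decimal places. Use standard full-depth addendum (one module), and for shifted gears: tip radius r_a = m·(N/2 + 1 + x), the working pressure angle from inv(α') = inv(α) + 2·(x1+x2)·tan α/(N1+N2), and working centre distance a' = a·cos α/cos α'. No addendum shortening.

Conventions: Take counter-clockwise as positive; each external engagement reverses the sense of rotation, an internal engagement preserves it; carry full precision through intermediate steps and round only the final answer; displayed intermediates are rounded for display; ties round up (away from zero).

class = single-mesh tooth geometry [involute pair 36T × 66T, m = 3.347]
base radii: r_b1 = 57.186198, r_b2 = 104.841363
tip radii: r_a1 = 63.593000, r_a2 = 113.798000
no profile shift: α' = α, a' = a
action lengths: √(r_a1²−r_b1²) = 27.817412, √(r_a2²−r_b2²) = 44.252384
base pitch p_b = π·m·cos α = 9.980874
CR = (27.817412 + 44.252384 − 170.697000·sin 18.33900°)/9.980874 = 1.839711
contact ratio ≈ 1.8397

1.8397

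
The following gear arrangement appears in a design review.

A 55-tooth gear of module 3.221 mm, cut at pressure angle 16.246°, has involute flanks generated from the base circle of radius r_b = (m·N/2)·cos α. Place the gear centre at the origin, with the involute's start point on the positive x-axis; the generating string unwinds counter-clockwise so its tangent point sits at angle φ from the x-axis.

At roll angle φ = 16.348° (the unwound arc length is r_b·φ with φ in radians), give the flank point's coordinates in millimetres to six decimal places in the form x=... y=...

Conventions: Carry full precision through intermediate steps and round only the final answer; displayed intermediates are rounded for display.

x=88.432036 y=0.653117

recognized (one wheel, involute flank): single-mesh tooth geometry, m = 3.221, N = 55
pitch radius r_p = m·N/2 = 3.221·55/2 = 88.577500
base radius r_b = r_p·cos α = 88.577500·cos 16.246° = 85.040546
roll angle φ = 16.348° = 0.28532643 rad
x = r_b·(cos φ + φ·sin φ) = 88.432036
y = r_b·(sin φ − φ·cos φ) = 0.653117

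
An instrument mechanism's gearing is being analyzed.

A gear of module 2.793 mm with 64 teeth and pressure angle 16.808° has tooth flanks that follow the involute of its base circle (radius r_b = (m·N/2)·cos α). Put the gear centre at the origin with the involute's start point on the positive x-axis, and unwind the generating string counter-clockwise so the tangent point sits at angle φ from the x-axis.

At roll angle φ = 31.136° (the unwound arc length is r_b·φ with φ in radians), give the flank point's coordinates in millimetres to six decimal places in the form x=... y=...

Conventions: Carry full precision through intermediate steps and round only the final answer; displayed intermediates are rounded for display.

x=97.273392 y=4.443028

recognized (one wheel, involute flank): single-mesh tooth geometry, m = 2.793, N = 64
pitch radius r_p = m·N/2 = 2.793·64/2 = 89.376000
base radius r_b = r_p·cos α = 89.376000·cos 16.808° = 85.557780
roll angle φ = 31.136° = 0.54342572 rad
x = r_b·(cos φ + φ·sin φ) = 97.273392
y = r_b·(sin φ − φ·cos φ) = 4.443028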